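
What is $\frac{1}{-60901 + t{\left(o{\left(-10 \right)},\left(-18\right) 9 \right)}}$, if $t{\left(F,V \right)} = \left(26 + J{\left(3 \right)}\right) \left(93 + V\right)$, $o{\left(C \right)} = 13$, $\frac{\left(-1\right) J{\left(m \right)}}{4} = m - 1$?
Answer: $- \frac{1}{62143} \approx -1.6092 \cdot 10^{-5}$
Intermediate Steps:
$J{\left(m \right)} = 4 - 4 m$ ($J{\left(m \right)} = - 4 \left(m - 1\right) = - 4 \left(-1 + m\right) = 4 - 4 m$)
$t{\left(F,V \right)} = 1674 + 18 V$ ($t{\left(F,V \right)} = \left(26 + \left(4 - 12\right)\right) \left(93 + V\right) = \left(26 - 8\right) \left(93 + V\right) = 18 \left(93 + V\right) = 1674 + 18 V$)
$\frac{1}{-60901 + t{\left(o{\left(-10 \right)},\left(-18\right) 9 \right)}} = \frac{1}{-60901 + \left(1674 + 18 \left(\left(-18\right) 9\right)\right)} = \frac{1}{-60901 + \left(1674 + 18 \left(-162\right)\right)} = \frac{1}{-60901 + \left(1674 - 2916\right)} = \frac{1}{-60901 - 1242} = \frac{1}{-62143} = - \frac{1}{62143}$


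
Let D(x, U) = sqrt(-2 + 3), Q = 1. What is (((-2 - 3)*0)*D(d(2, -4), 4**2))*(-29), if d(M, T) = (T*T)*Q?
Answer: 0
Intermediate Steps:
d(M, T) = T**2 (d(M, T) = (T*T)*1 = T**2*1 = T**2)
D(x, U) = 1 (D(x, U) = sqrt(1) = 1)
(((-2 - 3)*0)*D(d(2, -4), 4**2))*(-29) = (((-2 - 3)*0)*1)*(-29) = (-5*0*1)*(-29) = (0*1)*(-29) = 0*(-29) = 0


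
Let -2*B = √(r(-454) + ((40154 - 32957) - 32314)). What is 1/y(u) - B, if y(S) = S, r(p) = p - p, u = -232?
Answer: -1/232 + I*√25117/2 ≈ -0.0043103 + 79.242*I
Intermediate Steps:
r(p) = 0
B = -I*√25117/2 (B = -√(0 + ((40154 - 32957) - 32314))/2 = -√(0 + (7197 - 32314))/2 = -√(0 - 25117)/2 = -I*√25117/2 ≈ -79.242*I)
1/y(u) - B = 1/(-232) - (-1)*I*√25117/2 = -1/232 + I*√25117/2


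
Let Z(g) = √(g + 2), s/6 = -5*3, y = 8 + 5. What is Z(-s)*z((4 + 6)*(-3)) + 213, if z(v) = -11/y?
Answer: 213 - 22*√23/13 ≈ 204.88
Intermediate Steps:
y = 13
z(v) = -11/13
s = -90 (s = 6*(-5*3) = 6*(-15) = -90)
Z(g) = √(2 + g)
Z(-s)*z((4 + 6)*(-3)) + 213 = √(2 - 1*(-90))*(-11/13) + 213 = √(2 + 90)*(-11/13) + 213 = √92*(-11/13) + 213 = (2*√23)*(-11/13) + 213 = -22*√23/13 + 213 = 213 - 22*√23/13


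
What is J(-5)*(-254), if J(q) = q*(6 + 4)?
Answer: 12700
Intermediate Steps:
J(q) = 10*q (J(q) = q*10 = 10*q)
J(-5)*(-254) = (10*(-5))*(-254) = -50*(-254) = 12700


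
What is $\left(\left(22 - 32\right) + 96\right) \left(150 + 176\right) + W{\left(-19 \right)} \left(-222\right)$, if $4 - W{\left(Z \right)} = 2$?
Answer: $27592$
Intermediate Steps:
$W{\left(Z \right)} = 2$ ($W{\left(Z \right)} = 4 - 2 = 2$)
$\left(\left(22 - 32\right) + 96\right) \left(150 + 176\right) + W{\left(-19 \right)} \left(-222\right) = \left(\left(22 - 32\right) + 96\right) \left(150 + 176\right) + 2 \left(-222\right) = \left(\left(22 - 32\right) + 96\right) 326 - 444 = \left(-10 + 96\right) 326 - 444 = 86 \cdot 326 - 444 = 28036 - 444 = 27592$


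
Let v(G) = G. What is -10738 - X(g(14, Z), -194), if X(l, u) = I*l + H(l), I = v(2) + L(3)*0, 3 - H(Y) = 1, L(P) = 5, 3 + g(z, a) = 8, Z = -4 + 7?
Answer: -10750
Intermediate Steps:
Z = 3
g(z, a) = 5 (g(z, a) = -3 + 8 = 5)
H(Y) = 2 (H(Y) = 3 - 1*1 = 3 - 1 = 2)
I = 2 (I = 2 + 5*0 = 2 + 0 = 2)
X(l, u) = 2 + 2*l (X(l, u) = 2*l + 2 = 2 + 2*l)
-10738 - X(g(14, Z), -194) = -10738 - (2 + 2*5) = -10738 - (2 + 10) = -10738 - 1*12 = -10738 - 12 = -10750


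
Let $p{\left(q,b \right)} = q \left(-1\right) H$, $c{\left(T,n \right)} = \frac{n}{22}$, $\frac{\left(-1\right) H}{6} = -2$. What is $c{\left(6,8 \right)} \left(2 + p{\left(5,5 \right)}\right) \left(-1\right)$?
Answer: $\frac{232}{11} \approx 21.091$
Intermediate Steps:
$H = 12$ ($H = \left(-6\right) \left(-2\right) = 12$)
$c{\left(T,n \right)} = \frac{n}{22}$ ($c{\left(T,n \right)} = n \frac{1}{22} = \frac{n}{22}$)
$p{\left(q,b \right)} = - 12 q$ ($p{\left(q,b \right)} = q \left(-1\right) 12 = - q 12 = - 12 q$)
$c{\left(6,8 \right)} \left(2 + p{\left(5,5 \right)}\right) \left(-1\right) = \frac{1}{22} \cdot 8 \left(2 - 60\right) \left(-1\right) = \frac{4 \left(2 - 60\right) \left(-1\right)}{11} = \frac{4 \left(\left(-58\right) \left(-1\right)\right)}{11} = \frac{4}{11} \cdot 58 = \frac{232}{11}$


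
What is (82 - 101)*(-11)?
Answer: 209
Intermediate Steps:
(82 - 101)*(-11) = -19*(-11) = 209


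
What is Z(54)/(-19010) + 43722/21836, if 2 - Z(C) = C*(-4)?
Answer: 206598743/103775590 ≈ 1.9908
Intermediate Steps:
Z(C) = 2 + 4*C (Z(C) = 2 - C*(-4) = 2 - (-4)*C = 2 + 4*C)
Z(54)/(-19010) + 43722/21836 = (2 + 4*54)/(-19010) + 43722/21836 = (2 + 216)*(-1/19010) + 43722*(1/21836) = 218*(-1/19010) + 21861/10918 = -109/9505 + 21861/10918 = 206598743/103775590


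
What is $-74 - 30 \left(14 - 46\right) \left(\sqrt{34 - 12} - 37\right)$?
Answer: $-35594 + 960 \sqrt{22} \approx -31091.0$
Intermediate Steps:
$-74 - 30 \left(14 - 46\right) \left(\sqrt{34 - 12} - 37\right) = -74 - 30 \left(- 32 \left(\sqrt{22} - 37\right)\right) = -74 - 30 \left(- 32 \left(-37 + \sqrt{22}\right)\right) = -74 - 30 \left(1184 - 32 \sqrt{22}\right) = -74 - \left(35520 - 960 \sqrt{22}\right) = -35594 + 960 \sqrt{22}$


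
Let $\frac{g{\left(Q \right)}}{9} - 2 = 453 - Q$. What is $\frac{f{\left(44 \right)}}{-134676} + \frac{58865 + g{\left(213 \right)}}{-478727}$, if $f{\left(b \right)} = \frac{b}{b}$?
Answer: $- \frac{8221505795}{64473037452} \approx -0.12752$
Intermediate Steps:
$g{\left(Q \right)} = 4095 - 9 Q$ ($g{\left(Q \right)} = 18 + 9 \left(453 - Q\right) = 18 - \left(-4077 + 9 Q\right) = 4095 - 9 Q$)
$f{\left(b \right)} = 1$
$\frac{f{\left(44 \right)}}{-134676} + \frac{58865 + g{\left(213 \right)}}{-478727} = 1 \frac{1}{-134676} + \frac{58865 + \left(4095 - 1917\right)}{-478727} = 1 \left(- \frac{1}{134676}\right) + \left(58865 + \left(4095 - 1917\right)\right) \left(- \frac{1}{478727}\right) = - \frac{1}{134676} + \left(58865 + 2178\right) \left(- \frac{1}{478727}\right) = - \frac{1}{134676} + 61043 \left(- \frac{1}{478727}\right) = - \frac{1}{134676} - \frac{61043}{478727} = - \frac{8221505795}{64473037452}$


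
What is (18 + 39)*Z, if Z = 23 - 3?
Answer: 1140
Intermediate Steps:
Z = 20
(18 + 39)*Z = (18 + 39)*20 = 57*20 = 1140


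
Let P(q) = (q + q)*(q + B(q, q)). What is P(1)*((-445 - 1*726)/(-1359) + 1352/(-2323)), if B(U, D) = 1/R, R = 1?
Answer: 3531460/3156957 ≈ 1.1186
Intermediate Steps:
B(U, D) = 1 (B(U, D) = 1/1 = 1)
P(q) = 2*q*(1 + q) (P(q) = (q + q)*(q + 1) = (2*q)*(1 + q) = 2*q*(1 + q))
P(1)*((-445 - 1*726)/(-1359) + 1352/(-2323)) = (2*1*(1 + 1))*((-445 - 1*726)/(-1359) + 1352/(-2323)) = (2*1*2)*((-445 - 726)*(-1/1359) + 1352*(-1/2323)) = 4*(-1171*(-1/1359) - 1352/2323) = 4*(1171/1359 - 1352/2323) = 4*(882865/3156957) = 3531460/3156957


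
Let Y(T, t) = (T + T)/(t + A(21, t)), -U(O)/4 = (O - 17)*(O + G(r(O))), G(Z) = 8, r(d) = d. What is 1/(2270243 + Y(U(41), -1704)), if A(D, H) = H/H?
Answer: 1703/3866233237 ≈ 4.4048e-7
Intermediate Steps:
A(D, H) = 1
U(O) = -4*(-17 + O)*(8 + O) (U(O) = -4*(O - 17)*(O + 8) = -4*(-17 + O)*(8 + O))
Y(T, t) = 2*T/(1 + t) (Y(T, t) = (T + T)/(t + 1) = (2*T)/(1 + t) = 2*T/(1 + t))
1/(2270243 + Y(U(41), -1704)) = 1/(2270243 + 2*(544 - 4*41² + 36*41)/(1 - 1704)) = 1/(2270243 + 2*(544 - 4*1681 + 1476)/(-1703)) = 1/(2270243 + 2*(544 - 6724 + 1476)*(-1/1703)) = 1/(2270243 + 2*(-4704)*(-1/1703)) = 1/(2270243 + 9408/1703) = 1/(3866233237/1703) = 1703/3866233237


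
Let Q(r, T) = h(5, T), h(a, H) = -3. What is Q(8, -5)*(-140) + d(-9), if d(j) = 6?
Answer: 426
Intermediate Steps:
Q(r, T) = -3
Q(8, -5)*(-140) + d(-9) = -3*(-140) + 6 = 420 + 6 = 426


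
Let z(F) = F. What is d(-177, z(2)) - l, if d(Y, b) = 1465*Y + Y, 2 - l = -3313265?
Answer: -3572749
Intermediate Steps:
l = 3313267 (l = 2 - 1*(-3313265) = 2 + 3313265 = 3313267)
d(Y, b) = 1466*Y
d(-177, z(2)) - l = 1466*(-177) - 1*3313267 = -259482 - 3313267 = -3572749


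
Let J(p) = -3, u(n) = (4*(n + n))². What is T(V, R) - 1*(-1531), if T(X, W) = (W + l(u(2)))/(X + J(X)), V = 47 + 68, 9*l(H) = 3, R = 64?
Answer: 514609/336 ≈ 1531.6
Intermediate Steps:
u(n) = 64*n² (u(n) = (4*(2*n))² = (8*n)² = 64*n²)
l(H) = ⅓ (l(H) = (⅑)*3 = ⅓)
V = 115
T(X, W) = (⅓ + W)/(-3 + X) (T(X, W) = (W + ⅓)/(X - 3) = (⅓ + W)/(-3 + X))
T(V, R) - 1*(-1531) = (⅓ + 64)/(-3 + 115) - 1*(-1531) = (193/3)/112 + 1531 = (1/112)*(193/3) + 1531 = 193/336 + 1531 = 514609/336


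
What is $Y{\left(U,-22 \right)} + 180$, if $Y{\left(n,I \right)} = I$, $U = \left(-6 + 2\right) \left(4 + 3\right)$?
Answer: $158$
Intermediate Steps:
$U = -28$ ($U = \left(-4\right) 7 = -28$)
$Y{\left(U,-22 \right)} + 180 = -22 + 180 = 158$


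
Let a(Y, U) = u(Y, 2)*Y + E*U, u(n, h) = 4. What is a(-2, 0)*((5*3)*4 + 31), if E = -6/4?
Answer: -728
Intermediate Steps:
E = -3/2 (E = -6*¼ = -3/2 ≈ -1.5000)
a(Y, U) = 4*Y - 3*U/2
a(-2, 0)*((5*3)*4 + 31) = (4*(-2) - 3/2*0)*((5*3)*4 + 31) = (-8 + 0)*(15*4 + 31) = -8*(60 + 31) = -8*91 = -728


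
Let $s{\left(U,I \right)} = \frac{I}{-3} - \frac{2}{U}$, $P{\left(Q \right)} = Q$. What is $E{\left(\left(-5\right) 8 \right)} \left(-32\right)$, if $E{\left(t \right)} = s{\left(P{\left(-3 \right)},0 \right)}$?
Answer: $- \frac{64}{3} \approx -21.333$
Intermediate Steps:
$s{\left(U,I \right)} = - \frac{2}{U} - \frac{I}{3}$ ($s{\left(U,I \right)} = I \left(- \frac{1}{3}\right) - \frac{2}{U} = - \frac{I}{3} - \frac{2}{U} = - \frac{2}{U} - \frac{I}{3}$)
$E{\left(t \right)} = \frac{2}{3}$ ($E{\left(t \right)} = - \frac{2}{-3} - 0 = \left(-2\right) \left(- \frac{1}{3}\right) + 0 = \frac{2}{3} + 0 = \frac{2}{3}$)
$E{\left(\left(-5\right) 8 \right)} \left(-32\right) = \frac{2}{3} \left(-32\right) = - \frac{64}{3}$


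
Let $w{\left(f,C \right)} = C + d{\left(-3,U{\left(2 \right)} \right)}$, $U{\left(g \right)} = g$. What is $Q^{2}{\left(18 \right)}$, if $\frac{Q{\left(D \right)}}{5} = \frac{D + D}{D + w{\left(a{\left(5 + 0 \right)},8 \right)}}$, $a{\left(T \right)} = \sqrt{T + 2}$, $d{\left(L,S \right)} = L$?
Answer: $\frac{32400}{529} \approx 61.248$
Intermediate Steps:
$a{\left(T \right)} = \sqrt{2 + T}$
$w{\left(f,C \right)} = -3 + C$ ($w{\left(f,C \right)} = C - 3 = -3 + C$)
$Q{\left(D \right)} = \frac{10 D}{5 + D}$ ($Q{\left(D \right)} = 5 \frac{D + D}{D + \left(-3 + 8\right)} = 5 \frac{2 D}{D + 5} = 5 \frac{2 D}{5 + D} = \frac{10 D}{5 + D}$)
$Q^{2}{\left(18 \right)} = \left(10 \cdot 18 \frac{1}{5 + 18}\right)^{2} = \left(10 \cdot 18 \cdot \frac{1}{23}\right)^{2} = \left(\frac{180}{23}\right)^{2} = \frac{32400}{529}$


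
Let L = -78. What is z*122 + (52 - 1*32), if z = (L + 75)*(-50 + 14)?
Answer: 13196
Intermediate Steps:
z = 108 (z = (-78 + 75)*(-50 + 14) = -3*(-36) = 108)
z*122 + (52 - 1*32) = 108*122 + (52 - 1*32) = 13176 + (52 - 32) = 13176 + 20 = 13196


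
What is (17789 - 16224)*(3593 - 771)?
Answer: 4416430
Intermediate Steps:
(17789 - 16224)*(3593 - 771) = 1565*2822 = 4416430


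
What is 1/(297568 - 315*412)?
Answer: 1/167788 ≈ 5.9599e-6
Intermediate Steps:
1/(297568 - 315*412) = 1/(297568 - 129780) = 1/167788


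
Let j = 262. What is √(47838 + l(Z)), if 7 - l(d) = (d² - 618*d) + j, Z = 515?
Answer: 2*√25157 ≈ 317.22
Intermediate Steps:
l(d) = -255 - d² + 618*d (l(d) = 7 - ((d² - 618*d) + 262) = 7 - (262 + d² - 618*d) = 7 + (-262 - d² + 618*d) = -255 - d² + 618*d)
√(47838 + l(Z)) = √(47838 + (-255 - 1*515² + 618*515)) = √(47838 + (-255 - 1*265225 + 318270)) = √(47838 + (-255 - 265225 + 318270)) = √(47838 + 52790) = √100628 = 2*√25157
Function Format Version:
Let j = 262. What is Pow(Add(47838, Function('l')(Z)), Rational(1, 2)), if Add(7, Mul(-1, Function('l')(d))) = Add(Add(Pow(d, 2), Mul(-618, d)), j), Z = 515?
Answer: Mul(2, Pow(25157, Rational(1, 2))) ≈ 317.22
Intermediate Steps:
Function('l')(d) = Add(-255, Mul(-1, Pow(d, 2)), Mul(618, d)) (Function('l')(d) = Add(7, Mul(-1, Add(Add(Pow(d, 2), Mul(-618, d)), 262))) = Add(7, Mul(-1, Add(262, Pow(d, 2), Mul(-618, d)))) = Add(7, Add(-262, Mul(-1, Pow(d, 2)), Mul(618, d))) = Add(-255, Mul(-1, Pow(d, 2)), Mul(618, d)))
Pow(Add(47838, Function('l')(Z)), Rational(1, 2)) = Pow(Add(47838, Add(-255, Mul(-1, Pow(515, 2)), Mul(618, 515))), Rational(1, 2)) = Pow(Add(47838, Add(-255, Mul(-1, 265225), 318270)), Rational(1, 2)) = Pow(Add(47838, Add(-255, -265225, 318270)), Rational(1, 2)) = Pow(Add(47838, 52790), Rational(1, 2)) = Pow(100628, Rational(1, 2)) = Mul(2, Pow(25157, Rational(1, 2)))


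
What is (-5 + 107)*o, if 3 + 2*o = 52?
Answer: 2499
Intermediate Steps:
o = 49/2 (o = -3/2 + (½)*52 = -3/2 + 26 = 49/2 ≈ 24.500)
(-5 + 107)*o = (-5 + 107)*(49/2) = 102*(49/2) = 2499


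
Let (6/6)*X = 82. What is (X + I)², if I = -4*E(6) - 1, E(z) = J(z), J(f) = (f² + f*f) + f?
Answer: 53361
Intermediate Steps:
J(f) = f + 2*f² (J(f) = (f² + f²) + f = 2*f² + f = f + 2*f²)
X = 82
E(z) = z*(1 + 2*z)
I = -313 (I = -24*(1 + 2*6) - 1 = -24*(1 + 12) - 1 = -24*13 - 1 = -4*78 - 1 = -312 - 1 = -313)
(X + I)² = (82 - 313)² = (-231)² = 53361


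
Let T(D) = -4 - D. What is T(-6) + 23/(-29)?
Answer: 35/29 ≈ 1.2069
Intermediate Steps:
T(-6) + 23/(-29) = (-4 - 1*(-6)) + 23/(-29) = (-4 + 6) + 23*(-1/29) = 2 - 23/29 = 35/29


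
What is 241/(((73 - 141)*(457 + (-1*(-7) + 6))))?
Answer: -241/31960 ≈ -0.0075407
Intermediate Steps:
241/(((73 - 141)*(457 + (-1*(-7) + 6)))) = 241/((-68*(457 + (7 + 6)))) = 241/((-68*(457 + 13))) = 241/((-68*470)) = 241/(-31960) = 241*(-1/31960) = -241/31960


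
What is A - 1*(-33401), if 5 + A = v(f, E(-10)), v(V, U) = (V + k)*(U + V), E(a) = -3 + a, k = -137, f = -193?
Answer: 101376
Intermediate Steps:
v(V, U) = (-137 + V)*(U + V) (v(V, U) = (V - 137)*(U + V) = (-137 + V)*(U + V))
A = 67975 (A = -5 + ((-193)² - 137*(-3 - 10) - 137*(-193) + (-3 - 10)*(-193)) = -5 + (37249 - 137*(-13) + 26441 - 13*(-193)) = -5 + (37249 + 1781 + 26441 + 2509) = -5 + 67980 = 67975)
A - 1*(-33401) = 67975 - 1*(-33401) = 67975 + 33401 = 101376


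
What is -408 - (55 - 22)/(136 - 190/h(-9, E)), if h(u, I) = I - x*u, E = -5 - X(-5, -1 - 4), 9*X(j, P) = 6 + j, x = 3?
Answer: -10239957/25082 ≈ -408.26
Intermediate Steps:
X(j, P) = ⅔ + j/9 (X(j, P) = (6 + j)/9 = ⅔ + j/9)
E = -46/9 (E = -5 - (⅔ + (⅑)*(-5)) = -5 - (⅔ - 5/9) = -5 - 1*⅑ = -5 - ⅑ = -46/9 ≈ -5.1111)
h(u, I) = I - 3*u
-408 - (55 - 22)/(136 - 190/h(-9, E)) = -408 - (55 - 22)/(136 - 190/(-46/9 - 3*(-9))) = -408 - 33/(136 - 190/(-46/9 + 27)) = -408 - 33/(136 - 190/197/9) = -408 - 33/(136 - 190*9/197) = -408 - 33/(136 - 1710/197) = -408 - 33/25082/197 = -408 - 33*197/25082 = -408 - 1*6501/25082 = -408 - 6501/25082 = -10239957/25082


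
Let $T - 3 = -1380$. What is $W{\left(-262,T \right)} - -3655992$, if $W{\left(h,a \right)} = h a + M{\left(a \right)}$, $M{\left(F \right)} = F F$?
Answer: $5912895$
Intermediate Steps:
$T = -1377$ ($T = 3 - 1380 = -1377$)
$M{\left(F \right)} = F^{2}$
$W{\left(h,a \right)} = a^{2} + a h$ ($W{\left(h,a \right)} = h a + a^{2} = a h + a^{2} = a^{2} + a h$)
$W{\left(-262,T \right)} - -3655992 = - 1377 \left(-1377 - 262\right) - -3655992 = \left(-1377\right) \left(-1639\right) + 3655992 = 2256903 + 3655992 = 5912895$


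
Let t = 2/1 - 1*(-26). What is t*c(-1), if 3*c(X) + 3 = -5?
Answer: -224/3 ≈ -74.667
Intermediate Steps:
c(X) = -8/3 (c(X) = -1 + (⅓)*(-5) = -1 - 5/3 = -8/3)
t = 28 (t = 2*1 + 26 = 2 + 26 = 28)
t*c(-1) = 28*(-8/3) = -224/3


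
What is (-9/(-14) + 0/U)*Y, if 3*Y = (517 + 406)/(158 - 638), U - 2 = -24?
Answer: -923/2240 ≈ -0.41205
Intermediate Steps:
U = -22 (U = 2 - 24 = -22)
Y = -923/1440 (Y = ((517 + 406)/(158 - 638))/3 = (923/(-480))/3 = (923*(-1/480))/3 = (⅓)*(-923/480) = -923/1440 ≈ -0.64097)
(-9/(-14) + 0/U)*Y = (-9/(-14) + 0/(-22))*(-923/1440) = (-9*(-1/14) + 0*(-1/22))*(-923/1440) = (9/14 + 0)*(-923/1440) = (9/14)*(-923/1440) = -923/2240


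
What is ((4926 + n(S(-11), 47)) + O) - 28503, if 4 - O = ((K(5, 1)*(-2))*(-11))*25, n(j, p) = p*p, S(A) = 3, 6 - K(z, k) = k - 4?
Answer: -26314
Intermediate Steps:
K(z, k) = 10 - k (K(z, k) = 6 - (k - 4) = 6 - (-4 + k) = 6 + (4 - k) = 10 - k)
n(j, p) = p²
O = -4946 (O = 4 - ((10 - 1*1)*(-2))*(-11)*25 = 4 - ((10 - 1)*(-2))*(-11)*25 = 4 - (9*(-2))*(-11)*25 = 4 - (-18*(-11))*25 = 4 - 198*25 = 4 - 1*4950 = 4 - 4950 = -4946)
((4926 + n(S(-11), 47)) + O) - 28503 = ((4926 + 47²) - 4946) - 28503 = ((4926 + 2209) - 4946) - 28503 = (7135 - 4946) - 28503 = 2189 - 28503 = -26314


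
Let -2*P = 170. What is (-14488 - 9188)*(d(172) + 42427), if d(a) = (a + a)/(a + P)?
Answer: -29133262756/29 ≈ -1.0046e+9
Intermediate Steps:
P = -85 (P = -½*170 = -85)
d(a) = 2*a/(-85 + a) (d(a) = (a + a)/(a - 85) = (2*a)/(-85 + a) = 2*a/(-85 + a))
(-14488 - 9188)*(d(172) + 42427) = (-14488 - 9188)*(2*172/(-85 + 172) + 42427) = -23676*(2*172/87 + 42427) = -23676*(2*172*(1/87) + 42427) = -23676*(344/87 + 42427) = -23676*3691493/87 = -29133262756/29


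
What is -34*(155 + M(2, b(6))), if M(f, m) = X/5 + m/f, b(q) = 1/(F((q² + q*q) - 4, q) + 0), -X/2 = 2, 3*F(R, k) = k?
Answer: -52513/10 ≈ -5251.3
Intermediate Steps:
F(R, k) = k/3
X = -4 (X = -2*2 = -4)
b(q) = 3/q (b(q) = 1/(q/3 + 0) = 1/(q/3) = 3/q)
M(f, m) = -⅘ + m/f (M(f, m) = -4/5 + m/f = -4*⅕ + m/f = -⅘ + m/f)
-34*(155 + M(2, b(6))) = -34*(155 + (-⅘ + (3/6)/2)) = -34*(155 + (-⅘ + (3*(⅙))*(½))) = -34*(155 + (-⅘ + (½)*(½))) = -34*(155 + (-⅘ + ¼)) = -34*(155 - 11/20) = -34*3089/20 = -52513/10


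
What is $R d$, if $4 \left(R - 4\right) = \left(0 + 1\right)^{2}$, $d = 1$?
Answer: $\frac{17}{4} \approx 4.25$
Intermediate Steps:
$R = \frac{17}{4}$ ($R = 4 + \frac{\left(0 + 1\right)^{2}}{4} = 4 + \frac{1^{2}}{4} = 4 + \frac{1}{4} \cdot 1 = 4 + \frac{1}{4} = \frac{17}{4} \approx 4.25$)
$R d = \frac{17}{4} \cdot 1 = \frac{17}{4}$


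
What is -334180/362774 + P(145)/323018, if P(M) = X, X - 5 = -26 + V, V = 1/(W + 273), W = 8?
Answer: -7583752497260/8232072868223 ≈ -0.92124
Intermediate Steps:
V = 1/281 (V = 1/(8 + 273) = 1/281 ≈ 0.0035587)
X = -5900/281 (X = 5 + (-26 + 1/281) = 5 - 7305/281 = -5900/281 ≈ -20.996)
P(M) = -5900/281
-334180/362774 + P(145)/323018 = -334180/362774 - 5900/281/323018 = -334180*1/362774 - 5900/281*1/323018 = -167090/181387 - 2950/45384029 = -7583752497260/8232072868223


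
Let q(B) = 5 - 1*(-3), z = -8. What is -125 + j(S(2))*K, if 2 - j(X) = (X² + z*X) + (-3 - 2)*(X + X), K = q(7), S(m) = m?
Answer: 147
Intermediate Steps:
q(B) = 8 (q(B) = 5 + 3 = 8)
K = 8
j(X) = 2 - X² + 18*X (j(X) = 2 - ((X² - 8*X) + (-3 - 2)*(X + X)) = 2 - ((X² - 8*X) - 10*X) = 2 - (X² - 18*X) = 2 + (-X² + 18*X) = 2 - X² + 18*X)
-125 + j(S(2))*K = -125 + (2 - 1*2² + 18*2)*8 = -125 + (2 - 1*4 + 36)*8 = -125 + (2 - 4 + 36)*8 = -125 + 34*8 = -125 + 272 = 147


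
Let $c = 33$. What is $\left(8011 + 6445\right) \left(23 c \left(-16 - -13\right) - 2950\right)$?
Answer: $-75561512$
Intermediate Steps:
$\left(8011 + 6445\right) \left(23 c \left(-16 - -13\right) - 2950\right) = \left(8011 + 6445\right) \left(23 \cdot 33 \left(-16 - -13\right) - 2950\right) = 14456 \left(759 \left(-16 + 13\right) - 2950\right) = 14456 \left(759 \left(-3\right) - 2950\right) = 14456 \left(-2277 - 2950\right) = 14456 \left(-5227\right) = -75561512$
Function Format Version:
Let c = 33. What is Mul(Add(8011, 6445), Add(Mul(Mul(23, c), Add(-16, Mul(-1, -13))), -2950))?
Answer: -75561512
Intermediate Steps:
Mul(Add(8011, 6445), Add(Mul(Mul(23, c), Add(-16, Mul(-1, -13))), -2950)) = Mul(Add(8011, 6445), Add(Mul(Mul(23, 33), Add(-16, Mul(-1, -13))), -2950)) = Mul(14456, Add(Mul(759, Add(-16, 13)), -2950)) = Mul(14456, Add(Mul(759, -3), -2950)) = Mul(14456, Add(-2277, -2950)) = Mul(14456, -5227) = -75561512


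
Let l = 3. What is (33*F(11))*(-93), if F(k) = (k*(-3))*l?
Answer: 303831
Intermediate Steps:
F(k) = -9*k (F(k) = (k*(-3))*3 = -3*k*3 = -9*k)
(33*F(11))*(-93) = (33*(-9*11))*(-93) = (33*(-99))*(-93) = -3267*(-93) = 303831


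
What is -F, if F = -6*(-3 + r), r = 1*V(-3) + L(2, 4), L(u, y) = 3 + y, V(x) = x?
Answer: 6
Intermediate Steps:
r = 4 (r = 1*(-3) + (3 + 4) = -3 + 7 = 4)
F = -6 (F = -6*(-3 + 4) = -6*1 = -6)
-F = -1*(-6) = 6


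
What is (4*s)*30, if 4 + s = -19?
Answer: -2760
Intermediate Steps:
s = -23 (s = -4 - 19 = -23)
(4*s)*30 = (4*(-23))*30 = -92*30 = -2760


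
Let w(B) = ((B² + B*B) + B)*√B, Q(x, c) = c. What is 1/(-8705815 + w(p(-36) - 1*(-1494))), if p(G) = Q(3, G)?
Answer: 8705815/26296352282999543 + 114830622*√2/26296352282999543 ≈ 6.5066e-9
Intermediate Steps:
p(G) = G
w(B) = √B*(B + 2*B²) (w(B) = ((B² + B²) + B)*√B = (2*B² + B)*√B = (B + 2*B²)*√B = √B*(B + 2*B²))
1/(-8705815 + w(p(-36) - 1*(-1494))) = 1/(-8705815 + (-36 - 1*(-1494))^(3/2)*(1 + 2*(-36 - 1*(-1494)))) = 1/(-8705815 + (-36 + 1494)^(3/2)*(1 + 2*(-36 + 1494))) = 1/(-8705815 + 1458^(3/2)*(1 + 2*1458)) = 1/(-8705815 + (39366*√2)*(1 + 2916)) = 1/(-8705815 + (39366*√2)*2917) = 1/(-8705815 + 114830622*√2)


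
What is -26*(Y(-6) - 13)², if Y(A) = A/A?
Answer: -3744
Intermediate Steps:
Y(A) = 1
-26*(Y(-6) - 13)² = -26*(1 - 13)² = -26*(-12)² = -26*144 = -3744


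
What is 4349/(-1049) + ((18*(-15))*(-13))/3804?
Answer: -2143601/665066 ≈ -3.2231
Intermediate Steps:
4349/(-1049) + ((18*(-15))*(-13))/3804 = 4349*(-1/1049) - 270*(-13)*(1/3804) = -4349/1049 + 3510*(1/3804) = -4349/1049 + 585/634 = -2143601/665066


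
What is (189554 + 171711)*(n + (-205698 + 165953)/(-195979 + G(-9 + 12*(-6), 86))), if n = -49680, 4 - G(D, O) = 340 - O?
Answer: -3521834111473375/196229 ≈ -1.7948e+10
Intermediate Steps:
G(D, O) = -336 + O (G(D, O) = 4 - (340 - O) = 4 + (-340 + O) = -336 + O)
(189554 + 171711)*(n + (-205698 + 165953)/(-195979 + G(-9 + 12*(-6), 86))) = (189554 + 171711)*(-49680 + (-205698 + 165953)/(-195979 + (-336 + 86))) = 361265*(-49680 - 39745/(-195979 - 250)) = 361265*(-49680 - 39745/(-196229)) = 361265*(-49680 - 39745*(-1/196229)) = 361265*(-49680 + 39745/196229) = 361265*(-9748616975/196229) = -3521834111473375/196229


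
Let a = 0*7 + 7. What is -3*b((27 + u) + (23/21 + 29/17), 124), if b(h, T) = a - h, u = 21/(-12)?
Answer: 30061/476 ≈ 63.153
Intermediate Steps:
u = -7/4 (u = 21*(-1/12) = -7/4 ≈ -1.7500)
a = 7 (a = 0 + 7 = 7)
b(h, T) = 7 - h
-3*b((27 + u) + (23/21 + 29/17), 124) = -3*(7 - ((27 - 7/4) + (23/21 + 29/17))) = -3*(7 - (101/4 + (23*(1/21) + 29*(1/17)))) = -3*(7 - (101/4 + (23/21 + 29/17))) = -3*(7 - (101/4 + 1000/357)) = -3*(7 - 1*40057/1428) = -3*(7 - 40057/1428) = -3*(-30061/1428) = 30061/476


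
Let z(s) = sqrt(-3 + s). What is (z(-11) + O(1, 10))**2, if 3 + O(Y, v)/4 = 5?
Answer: (8 + I*sqrt(14))**2 ≈ 50.0 + 59.867*I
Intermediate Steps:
O(Y, v) = 8 (O(Y, v) = -12 + 4*5 = -12 + 20 = 8)
(z(-11) + O(1, 10))**2 = (sqrt(-3 - 11) + 8)**2 = (sqrt(-14) + 8)**2 = (I*sqrt(14) + 8)**2 = (8 + I*sqrt(14))**2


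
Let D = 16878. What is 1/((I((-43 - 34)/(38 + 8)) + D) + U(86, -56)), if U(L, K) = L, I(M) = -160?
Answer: 1/16804 ≈ 5.9510e-5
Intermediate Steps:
1/((I((-43 - 34)/(38 + 8)) + D) + U(86, -56)) = 1/((-160 + 16878) + 86) = 1/(16718 + 86) = 1/16804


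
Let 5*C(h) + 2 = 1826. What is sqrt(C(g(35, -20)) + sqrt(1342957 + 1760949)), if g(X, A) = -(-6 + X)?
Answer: sqrt(9120 + 25*sqrt(3103906))/5 ≈ 46.115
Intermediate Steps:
g(X, A) = 6 - X
C(h) = 1824/5 (C(h) = -2/5 + (1/5)*1826 = -2/5 + 1826/5 = 1824/5)
sqrt(C(g(35, -20)) + sqrt(1342957 + 1760949)) = sqrt(1824/5 + sqrt(1342957 + 1760949)) = sqrt(1824/5 + sqrt(3103906))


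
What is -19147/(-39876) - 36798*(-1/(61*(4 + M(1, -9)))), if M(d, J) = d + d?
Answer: 245727475/2432436 ≈ 101.02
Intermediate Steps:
M(d, J) = 2*d
-19147/(-39876) - 36798*(-1/(61*(4 + M(1, -9)))) = -19147/(-39876) - 36798*(-1/(61*(4 + 2*1))) = -19147*(-1/39876) - 36798*(-1/(61*(4 + 2))) = 19147/39876 - 36798/((-61*6)) = 19147/39876 - 36798/(-366) = 19147/39876 - 36798*(-1/366) = 19147/39876 + 6133/61 = 245727475/2432436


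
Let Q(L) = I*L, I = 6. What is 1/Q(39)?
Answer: 1/234 ≈ 0.0042735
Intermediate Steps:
Q(L) = 6*L
1/Q(39) = 1/(6*39) = 1/234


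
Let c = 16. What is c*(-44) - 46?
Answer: -750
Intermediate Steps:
c*(-44) - 46 = 16*(-44) - 46 = -704 - 46 = -750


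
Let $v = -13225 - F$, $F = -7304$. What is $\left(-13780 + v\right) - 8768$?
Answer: $-28469$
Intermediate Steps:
$v = -5921$ ($v = -13225 - -7304 = -13225 + 7304 = -5921$)
$\left(-13780 + v\right) - 8768 = \left(-13780 - 5921\right) - 8768 = -19701 - 8768 = -28469$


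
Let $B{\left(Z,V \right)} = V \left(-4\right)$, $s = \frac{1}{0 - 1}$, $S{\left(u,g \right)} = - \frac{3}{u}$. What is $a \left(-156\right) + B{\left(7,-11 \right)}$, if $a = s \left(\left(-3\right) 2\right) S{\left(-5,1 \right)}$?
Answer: $- \frac{2588}{5} \approx -517.6$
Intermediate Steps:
$s = -1$ ($s = \frac{1}{-1} = -1$)
$B{\left(Z,V \right)} = - 4 V$
$a = \frac{18}{5}$ ($a = - \left(-3\right) 2 \left(- \frac{3}{-5}\right) = \left(-1\right) \left(-6\right) \left(\left(-3\right) \left(- \frac{1}{5}\right)\right) = 6 \cdot \frac{3}{5} = \frac{18}{5} \approx 3.6$)
$a \left(-156\right) + B{\left(7,-11 \right)} = \frac{18}{5} \left(-156\right) - -44 = - \frac{2808}{5} + 44 = - \frac{2588}{5}$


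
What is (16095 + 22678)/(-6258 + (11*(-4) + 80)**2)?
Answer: -38773/4962 ≈ -7.8140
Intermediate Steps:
(16095 + 22678)/(-6258 + (11*(-4) + 80)**2) = 38773/(-6258 + (-44 + 80)**2) = 38773/(-6258 + 36**2) = 38773/(-6258 + 1296) = 38773/(-4962) = 38773*(-1/4962) = -38773/4962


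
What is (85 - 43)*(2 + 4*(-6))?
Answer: -924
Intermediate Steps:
(85 - 43)*(2 + 4*(-6)) = 42*(2 - 24) = 42*(-22) = -924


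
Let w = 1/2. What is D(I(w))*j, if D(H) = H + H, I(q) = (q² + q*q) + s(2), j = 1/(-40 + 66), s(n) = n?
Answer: 5/26 ≈ 0.19231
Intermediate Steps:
w = ½ ≈ 0.50000
j = 1/26 ≈ 0.038462
I(q) = 2 + 2*q² (I(q) = (q² + q*q) + 2 = (q² + q²) + 2 = 2*q² + 2 = 2 + 2*q²)
D(H) = 2*H
D(I(w))*j = (2*(2 + 2*(½)²))*(1/26) = (2*(2 + 2*(¼)))*(1/26) = (2*(2 + ½))*(1/26) = (2*(5/2))*(1/26) = 5*(1/26) = 5/26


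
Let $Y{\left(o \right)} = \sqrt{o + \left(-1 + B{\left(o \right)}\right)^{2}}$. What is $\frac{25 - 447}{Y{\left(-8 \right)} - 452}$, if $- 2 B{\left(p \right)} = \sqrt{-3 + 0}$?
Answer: $\frac{422}{452 - \sqrt{-8 + \left(-1 - \frac{i \sqrt{3}}{2}\right)^{2}}} \approx 0.93423 + 0.0057933 i$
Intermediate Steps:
$B{\left(p \right)} = - \frac{i \sqrt{3}}{2}$ ($B{\left(p \right)} = - \frac{\sqrt{-3 + 0}}{2} = - \frac{\sqrt{-3}}{2} = - \frac{i \sqrt{3}}{2}$)
$Y{\left(o \right)} = \sqrt{o + \left(-1 - \frac{i \sqrt{3}}{2}\right)^{2}}$
$\frac{25 - 447}{Y{\left(-8 \right)} - 452} = \frac{25 - 447}{\frac{\sqrt{\left(2 + i \sqrt{3}\right)^{2} + 4 \left(-8\right)}}{2} - 452} = - \frac{422}{\frac{\sqrt{\left(2 + i \sqrt{3}\right)^{2} - 32}}{2} - 452} = - \frac{422}{\frac{\sqrt{-32 + \left(2 + i \sqrt{3}\right)^{2}}}{2} - 452} = - \frac{422}{-452 + \frac{\sqrt{-32 + \left(2 + i \sqrt{3}\right)^{2}}}{2}}$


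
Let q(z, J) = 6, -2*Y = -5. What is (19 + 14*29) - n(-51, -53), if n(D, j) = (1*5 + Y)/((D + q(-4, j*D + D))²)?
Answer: 114749/270 ≈ 425.00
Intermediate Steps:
Y = 5/2 (Y = -½*(-5) = 5/2 ≈ 2.5000)
n(D, j) = 15/(2*(6 + D)²) (n(D, j) = (1*5 + 5/2)/((D + 6)²) = (5 + 5/2)/((6 + D)²) = 15/(2*(6 + D)²))
(19 + 14*29) - n(-51, -53) = (19 + 14*29) - 15/(2*(6 - 51)²) = (19 + 406) - 15/(2*(-45)²) = 425 - 15/(2*2025) = 425 - 1*1/270 = 425 - 1/270 = 114749/270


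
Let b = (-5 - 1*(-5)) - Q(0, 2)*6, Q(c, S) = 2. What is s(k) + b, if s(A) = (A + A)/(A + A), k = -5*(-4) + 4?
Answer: -11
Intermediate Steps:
k = 24 (k = 20 + 4 = 24)
s(A) = 1 (s(A) = (2*A)/((2*A)) = (2*A)*(1/(2*A)) = 1)
b = -12 (b = (-5 - 1*(-5)) - 1*2*6 = (-5 + 5) - 2*6 = 0 - 12 = -12)
s(k) + b = 1 - 12 = -11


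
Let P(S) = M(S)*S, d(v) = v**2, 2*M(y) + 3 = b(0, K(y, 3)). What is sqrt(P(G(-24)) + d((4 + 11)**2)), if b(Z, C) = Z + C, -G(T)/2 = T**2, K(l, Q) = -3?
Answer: 3*sqrt(6009) ≈ 232.55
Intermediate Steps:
G(T) = -2*T**2
b(Z, C) = C + Z
M(y) = -3 (M(y) = -3/2 + (-3 + 0)/2 = -3/2 + (1/2)*(-3) = -3/2 - 3/2 = -3)
P(S) = -3*S
sqrt(P(G(-24)) + d((4 + 11)**2)) = sqrt(-(-6)*(-24)**2 + ((4 + 11)**2)**2) = sqrt(-(-6)*576 + (15**2)**2) = sqrt(-3*(-1152) + 225**2) = sqrt(3456 + 50625) = sqrt(54081) = 3*sqrt(6009)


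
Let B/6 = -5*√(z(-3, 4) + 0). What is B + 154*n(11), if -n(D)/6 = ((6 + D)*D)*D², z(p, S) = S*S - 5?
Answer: -20907348 - 30*√11 ≈ -2.0907e+7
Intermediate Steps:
z(p, S) = -5 + S² (z(p, S) = S² - 5 = -5 + S²)
B = -30*√11 (B = 6*(-5*√((-5 + 4²) + 0)) = 6*(-5*√((-5 + 16) + 0)) = 6*(-5*√(11 + 0)) = 6*(-5*√11) = -30*√11 ≈ -99.499)
n(D) = -6*D³*(6 + D) (n(D) = -6*(6 + D)*D*D² = -6*D*(6 + D)*D² = -6*D³*(6 + D))
B + 154*n(11) = -30*√11 + 154*(6*11³*(-6 - 1*11)) = -30*√11 + 154*(6*1331*(-6 - 11)) = -30*√11 + 154*(6*1331*(-17)) = -30*√11 + 154*(-135762) = -30*√11 - 20907348 = -20907348 - 30*√11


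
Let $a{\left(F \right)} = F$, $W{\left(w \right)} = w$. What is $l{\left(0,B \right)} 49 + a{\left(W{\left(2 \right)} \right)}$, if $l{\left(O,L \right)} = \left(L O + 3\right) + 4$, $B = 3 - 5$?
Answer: $345$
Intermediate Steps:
$B = -2$ ($B = 3 - 5 = -2$)
$l{\left(O,L \right)} = 7 + L O$ ($l{\left(O,L \right)} = \left(3 + L O\right) + 4 = 7 + L O$)
$l{\left(0,B \right)} 49 + a{\left(W{\left(2 \right)} \right)} = \left(7 - 0\right) 49 + 2 = \left(7 + 0\right) 49 + 2 = 7 \cdot 49 + 2 = 343 + 2 = 345$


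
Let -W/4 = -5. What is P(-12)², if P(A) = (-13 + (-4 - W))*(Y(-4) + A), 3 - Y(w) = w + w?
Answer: 1369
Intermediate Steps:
W = 20 (W = -4*(-5) = 20)
Y(w) = 3 - 2*w (Y(w) = 3 - (w + w) = 3 - 2*w)
P(A) = -407 - 37*A (P(A) = (-13 + (-4 - 1*20))*((3 - 2*(-4)) + A) = (-13 + (-4 - 20))*((3 + 8) + A) = (-13 - 24)*(11 + A) = -37*(11 + A) = -407 - 37*A)
P(-12)² = (-407 - 37*(-12))² = (-407 + 444)² = 37² = 1369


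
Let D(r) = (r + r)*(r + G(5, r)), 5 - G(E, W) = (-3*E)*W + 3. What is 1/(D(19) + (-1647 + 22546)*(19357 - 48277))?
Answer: -1/604387452 ≈ -1.6546e-9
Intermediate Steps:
G(E, W) = 2 + 3*E*W (G(E, W) = 5 - ((-3*E)*W + 3) = 5 - (-3*E*W + 3) = 5 - (3 - 3*E*W) = 5 + (-3 + 3*E*W) = 2 + 3*E*W)
D(r) = 2*r*(2 + 16*r) (D(r) = (r + r)*(r + (2 + 3*5*r)) = (2*r)*(r + (2 + 15*r)) = (2*r)*(2 + 16*r) = 2*r*(2 + 16*r))
1/(D(19) + (-1647 + 22546)*(19357 - 48277)) = 1/(4*19*(1 + 8*19) + (-1647 + 22546)*(19357 - 48277)) = 1/(4*19*(1 + 152) + 20899*(-28920)) = 1/(4*19*153 - 604399080) = 1/(11628 - 604399080) = 1/(-604387452) = -1/604387452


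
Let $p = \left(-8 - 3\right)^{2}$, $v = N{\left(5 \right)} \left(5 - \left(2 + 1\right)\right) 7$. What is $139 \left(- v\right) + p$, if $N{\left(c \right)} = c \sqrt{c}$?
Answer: $121 - 9730 \sqrt{5} \approx -21636.0$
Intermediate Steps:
$N{\left(c \right)} = c^{\frac{3}{2}}$
$v = 70 \sqrt{5}$ ($v = 5^{\frac{3}{2}} \left(5 - \left(2 + 1\right)\right) 7 = 5 \sqrt{5} \left(5 - 3\right) 7 = 5 \sqrt{5} \cdot 2 \cdot 7 = 10 \sqrt{5} \cdot 7 = 70 \sqrt{5} \approx 156.52$)
$p = 121$ ($p = \left(-11\right)^{2} = 121$)
$139 \left(- v\right) + p = 139 \left(- 70 \sqrt{5}\right) + 121 = - 9730 \sqrt{5} + 121 = 121 - 9730 \sqrt{5}$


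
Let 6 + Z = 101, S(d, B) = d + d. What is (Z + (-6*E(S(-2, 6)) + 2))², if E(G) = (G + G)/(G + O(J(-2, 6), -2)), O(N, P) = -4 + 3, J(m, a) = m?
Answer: 190969/25 ≈ 7638.8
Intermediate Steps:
S(d, B) = 2*d
O(N, P) = -1
Z = 95 (Z = -6 + 101 = 95)
E(G) = 2*G/(-1 + G) (E(G) = (G + G)/(G - 1) = (2*G)/(-1 + G) = 2*G/(-1 + G))
(Z + (-6*E(S(-2, 6)) + 2))² = (95 + (-12*2*(-2)/(-1 + 2*(-2)) + 2))² = (95 + (-12*(-4)/(-1 - 4) + 2))² = (95 + (-12*(-4)/(-5) + 2))² = (95 + (-12*(-4)*(-1)/5 + 2))² = (95 + (-6*8/5 + 2))² = (95 + (-48/5 + 2))² = (95 - 38/5)² = (437/5)² = 190969/25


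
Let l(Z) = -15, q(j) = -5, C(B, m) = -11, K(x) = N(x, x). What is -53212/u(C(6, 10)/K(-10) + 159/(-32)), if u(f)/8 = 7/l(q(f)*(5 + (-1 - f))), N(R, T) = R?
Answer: 199545/14 ≈ 14253.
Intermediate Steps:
K(x) = x
u(f) = -56/15 (u(f) = 8*(7/(-15)) = 8*(7*(-1/15)) = 8*(-7/15) = -56/15)
-53212/u(C(6, 10)/K(-10) + 159/(-32)) = -53212/(-56/15) = -53212*(-15/56) = 199545/14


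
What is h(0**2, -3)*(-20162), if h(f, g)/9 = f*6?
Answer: 0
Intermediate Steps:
h(f, g) = 54*f (h(f, g) = 9*(f*6) = 9*(6*f) = 54*f)
h(0**2, -3)*(-20162) = (54*0**2)*(-20162) = (54*0)*(-20162) = 0*(-20162) = 0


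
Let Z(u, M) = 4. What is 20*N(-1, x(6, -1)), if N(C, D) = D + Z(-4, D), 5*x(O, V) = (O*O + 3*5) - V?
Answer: 288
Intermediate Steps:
x(O, V) = 3 - V/5 + O**2/5 (x(O, V) = ((O*O + 3*5) - V)/5 = ((O**2 + 15) - V)/5 = ((15 + O**2) - V)/5 = (15 + O**2 - V)/5 = 3 - V/5 + O**2/5)
N(C, D) = 4 + D (N(C, D) = D + 4 = 4 + D)
20*N(-1, x(6, -1)) = 20*(4 + (3 - 1/5*(-1) + (1/5)*6**2)) = 20*(4 + (3 + 1/5 + (1/5)*36)) = 20*(4 + (3 + 1/5 + 36/5)) = 20*(4 + 52/5) = 20*(72/5) = 288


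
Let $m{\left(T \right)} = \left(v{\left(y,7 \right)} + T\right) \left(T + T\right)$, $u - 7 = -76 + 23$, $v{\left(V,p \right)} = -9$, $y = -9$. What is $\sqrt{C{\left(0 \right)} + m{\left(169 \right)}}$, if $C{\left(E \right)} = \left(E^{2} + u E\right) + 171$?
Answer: $\sqrt{54251} \approx 232.92$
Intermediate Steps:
$u = -46$ ($u = 7 + \left(-76 + 23\right) = 7 - 53 = -46$)
$m{\left(T \right)} = 2 T \left(-9 + T\right)$ ($m{\left(T \right)} = \left(-9 + T\right) \left(T + T\right) = \left(-9 + T\right) 2 T = 2 T \left(-9 + T\right)$)
$C{\left(E \right)} = 171 + E^{2} - 46 E$ ($C{\left(E \right)} = \left(E^{2} - 46 E\right) + 171 = 171 + E^{2} - 46 E$)
$\sqrt{C{\left(0 \right)} + m{\left(169 \right)}} = \sqrt{\left(171 + 0^{2} - 0\right) + 2 \cdot 169 \left(-9 + 169\right)} = \sqrt{\left(171 + 0 + 0\right) + 2 \cdot 169 \cdot 160} = \sqrt{171 + 54080} = \sqrt{54251}$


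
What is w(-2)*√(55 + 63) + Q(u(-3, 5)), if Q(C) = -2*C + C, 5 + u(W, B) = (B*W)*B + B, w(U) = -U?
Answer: 75 + 2*√118 ≈ 96.726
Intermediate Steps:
u(W, B) = -5 + B + W*B² (u(W, B) = -5 + ((B*W)*B + B) = -5 + (W*B² + B) = -5 + (B + W*B²) = -5 + B + W*B²)
Q(C) = -C
w(-2)*√(55 + 63) + Q(u(-3, 5)) = (-1*(-2))*√(55 + 63) - (-5 + 5 - 3*5²) = 2*√118 - (-5 + 5 - 3*25) = 2*√118 - (-5 + 5 - 75) = 2*√118 - 1*(-75) = 2*√118 + 75 = 75 + 2*√118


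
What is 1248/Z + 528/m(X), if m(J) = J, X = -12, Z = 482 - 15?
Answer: -19300/467 ≈ -41.328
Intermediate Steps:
Z = 467
1248/Z + 528/m(X) = 1248/467 + 528/(-12) = 1248*(1/467) + 528*(-1/12) = 1248/467 - 44 = -19300/467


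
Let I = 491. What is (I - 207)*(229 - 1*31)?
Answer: 56232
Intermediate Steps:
(I - 207)*(229 - 1*31) = (491 - 207)*(229 - 1*31) = 284*(229 - 31) = 284*198 = 56232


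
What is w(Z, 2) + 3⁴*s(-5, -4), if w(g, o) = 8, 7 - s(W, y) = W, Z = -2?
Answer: 980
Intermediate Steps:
s(W, y) = 7 - W
w(Z, 2) + 3⁴*s(-5, -4) = 8 + 3⁴*(7 - 1*(-5)) = 8 + 81*(7 + 5) = 8 + 81*12 = 8 + 972 = 980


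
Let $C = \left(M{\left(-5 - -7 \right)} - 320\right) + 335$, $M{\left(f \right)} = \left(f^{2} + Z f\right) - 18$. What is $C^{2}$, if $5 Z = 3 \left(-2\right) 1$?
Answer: $\frac{49}{25} \approx 1.96$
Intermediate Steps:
$Z = - \frac{6}{5}$ ($Z = \frac{3 \left(-2\right) 1}{5} = \frac{\left(-6\right) 1}{5} = \frac{1}{5} \left(-6\right) = - \frac{6}{5} \approx -1.2$)
$M{\left(f \right)} = -18 + f^{2} - \frac{6 f}{5}$ ($M{\left(f \right)} = \left(f^{2} - \frac{6 f}{5}\right) - 18 = -18 + f^{2} - \frac{6 f}{5}$)
$C = - \frac{7}{5}$ ($C = \left(\left(-18 + \left(-5 - -7\right)^{2} - \frac{6 \left(-5 - -7\right)}{5}\right) - 320\right) + 335 = \left(\left(-18 + \left(-5 + 7\right)^{2} - \frac{6 \left(-5 + 7\right)}{5}\right) - 320\right) + 335 = \left(\left(-18 + 2^{2} - \frac{12}{5}\right) - 320\right) + 335 = \left(\left(-18 + 4 - \frac{12}{5}\right) - 320\right) + 335 = \left(- \frac{82}{5} - 320\right) + 335 = - \frac{1682}{5} + 335 = - \frac{7}{5} \approx -1.4$)
$C^{2} = \left(- \frac{7}{5}\right)^{2} = \frac{49}{25}$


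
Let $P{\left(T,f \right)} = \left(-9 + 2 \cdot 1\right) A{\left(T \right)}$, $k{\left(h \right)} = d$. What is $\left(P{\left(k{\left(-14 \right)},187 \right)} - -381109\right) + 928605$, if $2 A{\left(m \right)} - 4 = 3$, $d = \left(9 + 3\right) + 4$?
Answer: $\frac{2619379}{2} \approx 1.3097 \cdot 10^{6}$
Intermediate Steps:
$d = 16$ ($d = 12 + 4 = 16$)
$A{\left(m \right)} = \frac{7}{2}$ ($A{\left(m \right)} = 2 + \frac{1}{2} \cdot 3 = 2 + \frac{3}{2} = \frac{7}{2}$)
$k{\left(h \right)} = 16$
$P{\left(T,f \right)} = - \frac{49}{2}$ ($P{\left(T,f \right)} = \left(-9 + 2 \cdot 1\right) \frac{7}{2} = \left(-9 + 2\right) \frac{7}{2} = \left(-7\right) \frac{7}{2} = - \frac{49}{2}$)
$\left(P{\left(k{\left(-14 \right)},187 \right)} - -381109\right) + 928605 = \left(- \frac{49}{2} - -381109\right) + 928605 = \left(- \frac{49}{2} + 381109\right) + 928605 = \frac{762169}{2} + 928605 = \frac{2619379}{2}$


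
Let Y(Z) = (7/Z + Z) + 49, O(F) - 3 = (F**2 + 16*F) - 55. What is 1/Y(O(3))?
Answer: 5/277 ≈ 0.018051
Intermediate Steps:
O(F) = -52 + F**2 + 16*F (O(F) = 3 + ((F**2 + 16*F) - 55) = 3 + (-55 + F**2 + 16*F) = -52 + F**2 + 16*F)
Y(Z) = 49 + Z + 7/Z (Y(Z) = (Z + 7/Z) + 49 = 49 + Z + 7/Z)
1/Y(O(3)) = 1/(49 + (-52 + 3**2 + 16*3) + 7/(-52 + 3**2 + 16*3)) = 1/(49 + (-52 + 9 + 48) + 7/(-52 + 9 + 48)) = 1/(49 + 5 + 7/5) = 1/(277/5) = 5/277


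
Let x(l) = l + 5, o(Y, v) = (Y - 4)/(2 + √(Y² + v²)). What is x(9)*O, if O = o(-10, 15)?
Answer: 392/321 - 980*√13/321 ≈ -9.7864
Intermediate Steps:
o(Y, v) = (-4 + Y)/(2 + √(Y² + v²))
x(l) = 5 + l
O = -14/(2 + 5*√13) (O = (-4 - 10)/(2 + √((-10)² + 15²)) = -14/(2 + √(100 + 225)) = -14/(2 + √325) = -14/(2 + 5*√13) ≈ -0.69903)
x(9)*O = (5 + 9)*(28/321 - 70*√13/321) = 14*(28/321 - 70*√13/321) = 392/321 - 980*√13/321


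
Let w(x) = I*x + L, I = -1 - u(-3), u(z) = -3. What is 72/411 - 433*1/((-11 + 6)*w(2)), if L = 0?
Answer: 59801/2740 ≈ 21.825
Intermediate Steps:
I = 2 (I = -1 - 1*(-3) = -1 + 3 = 2)
w(x) = 2*x (w(x) = 2*x + 0 = 2*x)
72/411 - 433*1/((-11 + 6)*w(2)) = 72/411 - 433*1/(4*(-11 + 6)) = 72*(1/411) - 433/((-5*4)) = 24/137 - 433/(-20) = 24/137 - 433*(-1/20) = 24/137 + 433/20 = 59801/2740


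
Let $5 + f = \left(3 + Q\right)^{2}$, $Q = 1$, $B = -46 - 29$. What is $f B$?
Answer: $-825$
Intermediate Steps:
$B = -75$ ($B = -46 - 29 = -75$)
$f = 11$ ($f = -5 + \left(3 + 1\right)^{2} = -5 + 4^{2} = -5 + 16 = 11$)
$f B = 11 \left(-75\right) = -825$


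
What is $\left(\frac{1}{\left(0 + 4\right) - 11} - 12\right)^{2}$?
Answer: $\frac{7225}{49} \approx 147.45$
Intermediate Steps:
$\left(\frac{1}{\left(0 + 4\right) - 11} - 12\right)^{2} = \left(\frac{1}{4 - 11} - 12\right)^{2} = \left(\frac{1}{-7} - 12\right)^{2} = \left(- \frac{1}{7} - 12\right)^{2} = \left(- \frac{85}{7}\right)^{2} = \frac{7225}{49}$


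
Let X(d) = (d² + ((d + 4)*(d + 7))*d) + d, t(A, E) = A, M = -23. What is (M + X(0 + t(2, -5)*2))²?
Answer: 121801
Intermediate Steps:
X(d) = d + d² + d*(4 + d)*(7 + d) (X(d) = (d² + ((4 + d)*(7 + d))*d) + d = (d² + d*(4 + d)*(7 + d)) + d = d + d² + d*(4 + d)*(7 + d))
(M + X(0 + t(2, -5)*2))² = (-23 + (0 + 2*2)*(29 + (0 + 2*2)² + 12*(0 + 2*2)))² = (-23 + (0 + 4)*(29 + (0 + 4)² + 12*(0 + 4)))² = (-23 + 4*(29 + 4² + 12*4))² = (-23 + 4*(29 + 16 + 48))² = (-23 + 4*93)² = (-23 + 372)² = 349² = 121801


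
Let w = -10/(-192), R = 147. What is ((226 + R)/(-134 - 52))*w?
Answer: -1865/17856 ≈ -0.10445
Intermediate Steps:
w = 5/96 (w = -10*(-1/192) = 5/96 ≈ 0.052083)
((226 + R)/(-134 - 52))*w = ((226 + 147)/(-134 - 52))*(5/96) = (373/(-186))*(5/96) = (373*(-1/186))*(5/96) = -373/186*5/96 = -1865/17856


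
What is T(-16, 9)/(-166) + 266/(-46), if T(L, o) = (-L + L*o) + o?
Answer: -19341/3818 ≈ -5.0657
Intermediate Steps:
T(L, o) = o - L + L*o
T(-16, 9)/(-166) + 266/(-46) = (9 - 1*(-16) - 16*9)/(-166) + 266/(-46) = (9 + 16 - 144)*(-1/166) + 266*(-1/46) = -119*(-1/166) - 133/23 = 119/166 - 133/23 = -19341/3818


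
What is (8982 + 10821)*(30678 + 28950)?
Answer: 1180813284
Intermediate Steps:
(8982 + 10821)*(30678 + 28950) = 19803*59628 = 1180813284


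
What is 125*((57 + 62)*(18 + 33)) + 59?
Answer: 758684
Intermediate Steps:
125*((57 + 62)*(18 + 33)) + 59 = 125*(119*51) + 59 = 125*6069 + 59 = 758625 + 59 = 758684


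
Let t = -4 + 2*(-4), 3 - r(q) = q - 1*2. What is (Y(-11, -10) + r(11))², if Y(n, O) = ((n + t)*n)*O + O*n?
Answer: 5885476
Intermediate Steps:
r(q) = 5 - q (r(q) = 3 - (q - 1*2) = 3 - (q - 2) = 3 - (-2 + q) = 3 + (2 - q) = 5 - q)
t = -12 (t = -4 - 8 = -12)
Y(n, O) = O*n + O*n*(-12 + n) (Y(n, O) = ((n - 12)*n)*O + O*n = ((-12 + n)*n)*O + O*n = (n*(-12 + n))*O + O*n = O*n*(-12 + n) + O*n = O*n + O*n*(-12 + n))
(Y(-11, -10) + r(11))² = (-10*(-11)*(-11 - 11) + (5 - 1*11))² = (-10*(-11)*(-22) + (5 - 11))² = (-2420 - 6)² = (-2426)² = 5885476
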